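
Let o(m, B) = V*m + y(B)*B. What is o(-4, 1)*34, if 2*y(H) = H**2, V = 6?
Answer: -799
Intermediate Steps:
y(H) = H**2/2
o(m, B) = B**3/2 + 6*m (o(m, B) = 6*m + (B**2/2)*B = 6*m + B**3/2 = B**3/2 + 6*m)
o(-4, 1)*34 = ((1/2)*1**3 + 6*(-4))*34 = ((1/2)*1 - 24)*34 = (1/2 - 24)*34 = -47/2*34 = -799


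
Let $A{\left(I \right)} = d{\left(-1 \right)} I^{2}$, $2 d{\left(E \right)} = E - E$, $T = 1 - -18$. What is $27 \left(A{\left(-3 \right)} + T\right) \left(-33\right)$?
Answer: $-16929$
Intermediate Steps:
$T = 19$ ($T = 1 + 18 = 19$)
$d{\left(E \right)} = 0$ ($d{\left(E \right)} = \frac{E - E}{2} = \frac{1}{2} \cdot 0 = 0$)
$A{\left(I \right)} = 0$ ($A{\left(I \right)} = 0 I^{2} = 0$)
$27 \left(A{\left(-3 \right)} + T\right) \left(-33\right) = 27 \left(0 + 19\right) \left(-33\right) = 27 \cdot 19 \left(-33\right) = 27 \left(-627\right) = -16929$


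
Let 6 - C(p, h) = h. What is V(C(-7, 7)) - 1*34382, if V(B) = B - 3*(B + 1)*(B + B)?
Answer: -34383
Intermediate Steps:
C(p, h) = 6 - h
V(B) = B - 6*B*(1 + B) (V(B) = B - 3*(1 + B)*2*B = B - 6*B*(1 + B))
V(C(-7, 7)) - 1*34382 = -(6 - 1*7)*(5 + 6*(6 - 1*7)) - 1*34382 = -(6 - 7)*(5 + 6*(6 - 7)) - 34382 = -1*(-1)*(5 + 6*(-1)) - 34382 = -1*(-1)*(5 - 6) - 34382 = -1*(-1)*(-1) - 34382 = -1 - 34382 = -34383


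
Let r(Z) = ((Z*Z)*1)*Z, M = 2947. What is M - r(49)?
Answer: -114702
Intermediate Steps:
r(Z) = Z**3 (r(Z) = (Z**2*1)*Z = Z**2*Z = Z**3)
M - r(49) = 2947 - 1*49**3 = 2947 - 1*117649 = 2947 - 117649 = -114702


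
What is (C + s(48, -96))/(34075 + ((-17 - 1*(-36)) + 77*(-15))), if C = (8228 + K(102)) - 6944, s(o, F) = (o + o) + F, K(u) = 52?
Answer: 1336/32939 ≈ 0.040560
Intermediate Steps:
s(o, F) = F + 2*o (s(o, F) = 2*o + F = F + 2*o)
C = 1336 (C = (8228 + 52) - 6944 = 8280 - 6944 = 1336)
(C + s(48, -96))/(34075 + ((-17 - 1*(-36)) + 77*(-15))) = (1336 + (-96 + 2*48))/(34075 + ((-17 - 1*(-36)) + 77*(-15))) = (1336 + (-96 + 96))/(34075 + ((-17 + 36) - 1155)) = (1336 + 0)/(34075 + (19 - 1155)) = 1336/(34075 - 1136) = 1336/32939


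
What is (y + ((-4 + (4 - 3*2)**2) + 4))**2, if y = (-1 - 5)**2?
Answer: 1600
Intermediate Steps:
y = 36 (y = (-6)**2 = 36)
(y + ((-4 + (4 - 3*2)**2) + 4))**2 = (36 + ((-4 + (4 - 3*2)**2) + 4))**2 = (36 + ((-4 + (4 - 6)**2) + 4))**2 = (36 + ((-4 + (-2)**2) + 4))**2 = (36 + ((-4 + 4) + 4))**2 = (36 + (0 + 4))**2 = (36 + 4)**2 = 40**2 = 1600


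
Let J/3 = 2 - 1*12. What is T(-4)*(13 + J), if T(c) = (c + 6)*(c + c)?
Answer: 272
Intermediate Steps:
J = -30 (J = 3*(2 - 1*12) = 3*(2 - 12) = 3*(-10) = -30)
T(c) = 2*c*(6 + c) (T(c) = (6 + c)*(2*c) = 2*c*(6 + c))
T(-4)*(13 + J) = (2*(-4)*(6 - 4))*(13 - 30) = (2*(-4)*2)*(-17) = -16*(-17) = 272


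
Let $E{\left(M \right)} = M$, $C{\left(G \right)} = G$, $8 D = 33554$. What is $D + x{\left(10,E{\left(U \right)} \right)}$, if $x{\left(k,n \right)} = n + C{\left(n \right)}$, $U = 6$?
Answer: $\frac{16825}{4} \approx 4206.3$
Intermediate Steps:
$D = \frac{16777}{4}$ ($D = \frac{1}{8} \cdot 33554 = \frac{16777}{4} \approx 4194.3$)
$x{\left(k,n \right)} = 2 n$ ($x{\left(k,n \right)} = n + n = 2 n$)
$D + x{\left(10,E{\left(U \right)} \right)} = \frac{16777}{4} + 2 \cdot 6 = \frac{16777}{4} + 12 = \frac{16825}{4}$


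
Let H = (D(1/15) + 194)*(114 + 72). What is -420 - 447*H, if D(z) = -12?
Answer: -15132264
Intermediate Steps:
H = 33852 (H = (-12 + 194)*(114 + 72) = 182*186 = 33852)
-420 - 447*H = -420 - 447*33852 = -420 - 15131844 = -15132264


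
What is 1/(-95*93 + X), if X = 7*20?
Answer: -1/8695 ≈ -0.00011501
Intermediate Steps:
X = 140
1/(-95*93 + X) = 1/(-95*93 + 140) = 1/(-8835 + 140) = 1/(-8695) = -1/8695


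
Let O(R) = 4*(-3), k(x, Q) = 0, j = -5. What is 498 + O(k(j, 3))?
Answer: 486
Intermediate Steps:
O(R) = -12
498 + O(k(j, 3)) = 498 - 12 = 486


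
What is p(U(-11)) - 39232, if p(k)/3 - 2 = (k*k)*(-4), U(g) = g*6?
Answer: -91498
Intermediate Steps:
U(g) = 6*g
p(k) = 6 - 12*k**2 (p(k) = 6 + 3*((k*k)*(-4)) = 6 + 3*(k**2*(-4)) = 6 + 3*(-4*k**2) = 6 - 12*k**2)
p(U(-11)) - 39232 = (6 - 12*(6*(-11))**2) - 39232 = (6 - 12*(-66)**2) - 39232 = (6 - 12*4356) - 39232 = (6 - 52272) - 39232 = -52266 - 39232 = -91498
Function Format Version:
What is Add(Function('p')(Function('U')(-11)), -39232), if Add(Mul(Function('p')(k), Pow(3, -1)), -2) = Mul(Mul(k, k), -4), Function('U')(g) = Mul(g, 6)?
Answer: -91498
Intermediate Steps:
Function('U')(g) = Mul(6, g)
Function('p')(k) = Add(6, Mul(-12, Pow(k, 2))) (Function('p')(k) = Add(6, Mul(3, Mul(Mul(k, k), -4))) = Add(6, Mul(3, Mul(Pow(k, 2), -4))) = Add(6, Mul(3, Mul(-4, Pow(k, 2)))) = Add(6, Mul(-12, Pow(k, 2))))
Add(Function('p')(Function('U')(-11)), -39232) = Add(Add(6, Mul(-12, Pow(Mul(6, -11), 2))), -39232) = Add(Add(6, Mul(-12, Pow(-66, 2))), -39232) = Add(Add(6, Mul(-12, 4356)), -39232) = Add(Add(6, -52272), -39232) = Add(-52266, -39232) = -91498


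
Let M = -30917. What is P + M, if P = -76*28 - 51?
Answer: -33096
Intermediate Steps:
P = -2179 (P = -2128 - 51 = -2179)
P + M = -2179 - 30917 = -33096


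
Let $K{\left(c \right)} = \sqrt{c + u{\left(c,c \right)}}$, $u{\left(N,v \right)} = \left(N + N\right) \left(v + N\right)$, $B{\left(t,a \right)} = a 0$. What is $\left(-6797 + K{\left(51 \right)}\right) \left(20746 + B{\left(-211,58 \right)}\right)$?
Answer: $-141010562 + 20746 \sqrt{10455} \approx -1.3889 \cdot 10^{8}$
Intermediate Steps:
$B{\left(t,a \right)} = 0$
$u{\left(N,v \right)} = 2 N \left(N + v\right)$
$K{\left(c \right)} = \sqrt{c + 4 c^{2}}$ ($K{\left(c \right)} = \sqrt{c + 2 c \left(c + c\right)} = \sqrt{c + 2 c 2 c} = \sqrt{c + 4 c^{2}}$)
$\left(-6797 + K{\left(51 \right)}\right) \left(20746 + B{\left(-211,58 \right)}\right) = \left(-6797 + \sqrt{51 \left(1 + 4 \cdot 51\right)}\right) \left(20746 + 0\right) = \left(-6797 + \sqrt{51 \left(1 + 204\right)}\right) 20746 = \left(-6797 + \sqrt{51 \cdot 205}\right) 20746 = \left(-6797 + \sqrt{10455}\right) 20746 = -141010562 + 20746 \sqrt{10455}$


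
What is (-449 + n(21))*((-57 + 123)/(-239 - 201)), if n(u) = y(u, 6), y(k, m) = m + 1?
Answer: 663/10 ≈ 66.300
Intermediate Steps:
y(k, m) = 1 + m
n(u) = 7 (n(u) = 1 + 6 = 7)
(-449 + n(21))*((-57 + 123)/(-239 - 201)) = (-449 + 7)*((-57 + 123)/(-239 - 201)) = -29172/(-440) = -29172*(-1)/440 = -442*(-3/20) = 663/10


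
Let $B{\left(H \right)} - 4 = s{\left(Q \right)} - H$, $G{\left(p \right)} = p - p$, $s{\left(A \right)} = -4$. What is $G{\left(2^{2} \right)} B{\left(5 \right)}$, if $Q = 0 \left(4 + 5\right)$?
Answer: $0$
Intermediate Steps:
$Q = 0$ ($Q = 0 \cdot 9 = 0$)
$G{\left(p \right)} = 0$
$B{\left(H \right)} = - H$ ($B{\left(H \right)} = 4 - \left(4 + H\right) = - H$)
$G{\left(2^{2} \right)} B{\left(5 \right)} = 0 \left(\left(-1\right) 5\right) = 0 \left(-5\right) = 0$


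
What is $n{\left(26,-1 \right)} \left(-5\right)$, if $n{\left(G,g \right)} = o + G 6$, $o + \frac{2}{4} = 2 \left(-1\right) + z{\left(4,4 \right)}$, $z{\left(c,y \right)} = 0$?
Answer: $- \frac{1535}{2} \approx -767.5$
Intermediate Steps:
$o = - \frac{5}{2}$ ($o = - \frac{1}{2} + \left(2 \left(-1\right) + 0\right) = - \frac{1}{2} + \left(-2 + 0\right) = - \frac{1}{2} - 2 = - \frac{5}{2} \approx -2.5$)
$n{\left(G,g \right)} = - \frac{5}{2} + 6 G$ ($n{\left(G,g \right)} = - \frac{5}{2} + G 6 = - \frac{5}{2} + 6 G$)
$n{\left(26,-1 \right)} \left(-5\right) = \left(- \frac{5}{2} + 6 \cdot 26\right) \left(-5\right) = \left(- \frac{5}{2} + 156\right) \left(-5\right) = \frac{307}{2} \left(-5\right) = - \frac{1535}{2}$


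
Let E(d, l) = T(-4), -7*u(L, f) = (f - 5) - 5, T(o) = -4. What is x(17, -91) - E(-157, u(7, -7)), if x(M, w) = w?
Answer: -87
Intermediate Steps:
u(L, f) = 10/7 - f/7 (u(L, f) = -((f - 5) - 5)/7 = -((-5 + f) - 5)/7 = -(-10 + f)/7 = 10/7 - f/7)
E(d, l) = -4
x(17, -91) - E(-157, u(7, -7)) = -91 - 1*(-4) = -91 + 4 = -87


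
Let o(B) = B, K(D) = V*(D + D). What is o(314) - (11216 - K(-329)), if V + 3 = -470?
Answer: 300332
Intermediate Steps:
V = -473 (V = -3 - 470 = -473)
K(D) = -946*D (K(D) = -473*(D + D) = -946*D)
o(314) - (11216 - K(-329)) = 314 - (11216 - (-946)*(-329)) = 314 - (11216 - 1*311234) = 314 - (11216 - 311234) = 314 - 1*(-300018) = 314 + 300018 = 300332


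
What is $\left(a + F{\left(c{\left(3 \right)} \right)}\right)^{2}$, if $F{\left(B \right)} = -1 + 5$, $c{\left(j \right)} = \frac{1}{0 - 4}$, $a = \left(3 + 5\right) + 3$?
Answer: $225$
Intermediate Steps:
$a = 11$ ($a = 8 + 3 = 11$)
$c{\left(j \right)} = - \frac{1}{4}$ ($c{\left(j \right)} = \frac{1}{-4} = - \frac{1}{4}$)
$F{\left(B \right)} = 4$
$\left(a + F{\left(c{\left(3 \right)} \right)}\right)^{2} = \left(11 + 4\right)^{2} = 15^{2} = 225$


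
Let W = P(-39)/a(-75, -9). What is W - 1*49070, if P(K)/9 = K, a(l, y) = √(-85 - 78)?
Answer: -49070 + 351*I*√163/163 ≈ -49070.0 + 27.492*I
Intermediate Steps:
a(l, y) = I*√163 (a(l, y) = √(-163) = I*√163)
P(K) = 9*K
W = 351*I*√163/163 (W = (9*(-39))/((I*√163)) = -(-351)*I*√163/163 = 351*I*√163/163 ≈ 27.492*I)
W - 1*49070 = 351*I*√163/163 - 1*49070 = 351*I*√163/163 - 49070 = -49070 + 351*I*√163/163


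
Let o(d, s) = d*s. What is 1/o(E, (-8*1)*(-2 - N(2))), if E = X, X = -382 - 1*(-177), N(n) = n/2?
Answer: -1/4920 ≈ -0.00020325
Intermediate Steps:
N(n) = n/2 (N(n) = n*(½) = n/2)
X = -205 (X = -382 + 177 = -205)
E = -205
1/o(E, (-8*1)*(-2 - N(2))) = 1/(-205*(-8*1)*(-2 - 2/2)) = 1/(-(-1640)*(-2 - 1*1)) = 1/(-(-1640)*(-2 - 1)) = 1/(-(-1640)*(-3)) = 1/(-205*24) = 1/(-4920) = -1/4920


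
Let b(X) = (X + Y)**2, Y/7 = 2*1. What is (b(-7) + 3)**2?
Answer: 2704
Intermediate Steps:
Y = 14 (Y = 7*(2*1) = 7*2 = 14)
b(X) = (14 + X)**2 (b(X) = (X + 14)**2 = (14 + X)**2)
(b(-7) + 3)**2 = ((14 - 7)**2 + 3)**2 = (7**2 + 3)**2 = (49 + 3)**2 = 52**2 = 2704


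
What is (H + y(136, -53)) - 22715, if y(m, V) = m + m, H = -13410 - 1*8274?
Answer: -44127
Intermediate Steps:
H = -21684 (H = -13410 - 8274 = -21684)
y(m, V) = 2*m
(H + y(136, -53)) - 22715 = (-21684 + 2*136) - 22715 = (-21684 + 272) - 22715 = -21412 - 22715 = -44127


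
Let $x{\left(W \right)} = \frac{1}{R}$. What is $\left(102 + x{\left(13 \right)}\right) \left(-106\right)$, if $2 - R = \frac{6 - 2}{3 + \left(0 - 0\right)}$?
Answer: $-10971$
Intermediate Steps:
$R = \frac{2}{3}$ ($R = 2 - \frac{6 - 2}{3 + \left(0 - 0\right)} = 2 - \frac{4}{3 + \left(0 + 0\right)} = 2 - \frac{4}{3 + 0} = 2 - \frac{4}{3} = \frac{2}{3} \approx 0.66667$)
$x{\left(W \right)} = \frac{3}{2}$ ($x{\left(W \right)} = \frac{1}{\frac{2}{3}} = \frac{3}{2}$)
$\left(102 + x{\left(13 \right)}\right) \left(-106\right) = \left(102 + \frac{3}{2}\right) \left(-106\right) = \frac{207}{2} \left(-106\right) = -10971$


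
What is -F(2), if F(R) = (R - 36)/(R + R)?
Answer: 17/2 ≈ 8.5000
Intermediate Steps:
F(R) = (-36 + R)/(2*R) (F(R) = (-36 + R)/((2*R)) = (-36 + R)*(1/(2*R)) = (-36 + R)/(2*R))
-F(2) = -(-36 + 2)/(2*2) = -(-34)/(2*2) = -1*(-17/2) = 17/2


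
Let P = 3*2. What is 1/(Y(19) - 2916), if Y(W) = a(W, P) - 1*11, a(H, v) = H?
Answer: -1/2908 ≈ -0.00034388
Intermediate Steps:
P = 6
Y(W) = -11 + W (Y(W) = W - 1*11 = W - 11 = -11 + W)
1/(Y(19) - 2916) = 1/((-11 + 19) - 2916) = 1/(8 - 2916) = 1/(-2908) = -1/2908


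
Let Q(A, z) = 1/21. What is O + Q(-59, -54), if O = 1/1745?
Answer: 1766/36645 ≈ 0.048192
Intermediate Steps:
Q(A, z) = 1/21
O = 1/1745 ≈ 0.00057307
O + Q(-59, -54) = 1/1745 + 1/21 = 1766/36645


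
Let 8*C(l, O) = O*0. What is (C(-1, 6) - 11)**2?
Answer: 121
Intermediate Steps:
C(l, O) = 0 (C(l, O) = (O*0)/8 = (1/8)*0 = 0)
(C(-1, 6) - 11)**2 = (0 - 11)**2 = (-11)**2 = 121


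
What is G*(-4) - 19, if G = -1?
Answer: -15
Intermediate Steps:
G*(-4) - 19 = -1*(-4) - 19 = 4 - 19 = -15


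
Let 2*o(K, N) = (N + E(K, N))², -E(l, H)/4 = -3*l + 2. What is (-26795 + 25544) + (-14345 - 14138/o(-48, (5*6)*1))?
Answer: -1196672553/76729 ≈ -15596.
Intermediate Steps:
E(l, H) = -8 + 12*l (E(l, H) = -4*(-3*l + 2) = -4*(2 - 3*l) = -8 + 12*l)
o(K, N) = (-8 + N + 12*K)²/2 (o(K, N) = (N + (-8 + 12*K))²/2 = (-8 + N + 12*K)²/2)
(-26795 + 25544) + (-14345 - 14138/o(-48, (5*6)*1)) = (-26795 + 25544) + (-14345 - 14138/((-8 + (5*6)*1 + 12*(-48))²/2)) = -1251 + (-14345 - 14138/((-8 + 30*1 - 576)²/2)) = -1251 + (-14345 - 14138/((-8 + 30 - 576)²/2)) = -1251 + (-14345 - 14138/((½)*(-554)²)) = -1251 + (-14345 - 14138/((½)*306916)) = -1251 + (-14345 - 14138/153458) = -1251 + (-14345 - 1*7069/76729) = -1251 + (-14345 - 7069/76729) = -1251 - 1100684574/76729 = -1196672553/76729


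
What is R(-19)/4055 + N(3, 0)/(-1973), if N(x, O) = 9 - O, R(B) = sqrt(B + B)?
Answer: -9/1973 + I*sqrt(38)/4055 ≈ -0.0045616 + 0.0015202*I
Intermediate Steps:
R(B) = sqrt(2)*sqrt(B) (R(B) = sqrt(2*B) = sqrt(2)*sqrt(B))
R(-19)/4055 + N(3, 0)/(-1973) = (sqrt(2)*sqrt(-19))/4055 + (9 - 1*0)/(-1973) = (sqrt(2)*(I*sqrt(19)))*(1/4055) + (9 + 0)*(-1/1973) = (I*sqrt(38))*(1/4055) + 9*(-1/1973) = I*sqrt(38)/4055 - 9/1973 = -9/1973 + I*sqrt(38)/4055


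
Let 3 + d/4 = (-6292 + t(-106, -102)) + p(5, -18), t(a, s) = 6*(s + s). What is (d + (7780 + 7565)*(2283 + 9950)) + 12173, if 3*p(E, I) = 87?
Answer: 187697598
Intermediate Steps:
t(a, s) = 12*s (t(a, s) = 6*(2*s) = 12*s)
p(E, I) = 29 (p(E, I) = (⅓)*87 = 29)
d = -29960 (d = -12 + 4*((-6292 + 12*(-102)) + 29) = -12 + 4*((-6292 - 1224) + 29) = -12 + 4*(-7516 + 29) = -12 + 4*(-7487) = -12 - 29948 = -29960)
(d + (7780 + 7565)*(2283 + 9950)) + 12173 = (-29960 + (7780 + 7565)*(2283 + 9950)) + 12173 = (-29960 + 15345*12233) + 12173 = (-29960 + 187715385) + 12173 = 187685425 + 12173 = 187697598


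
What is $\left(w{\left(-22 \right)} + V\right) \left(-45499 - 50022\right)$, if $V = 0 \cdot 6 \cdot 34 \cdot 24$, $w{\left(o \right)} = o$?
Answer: $2101462$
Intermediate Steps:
$V = 0$ ($V = 0 \cdot 34 \cdot 24 = 0 \cdot 24 = 0$)
$\left(w{\left(-22 \right)} + V\right) \left(-45499 - 50022\right) = \left(-22 + 0\right) \left(-45499 - 50022\right) = \left(-22\right) \left(-95521\right) = 2101462$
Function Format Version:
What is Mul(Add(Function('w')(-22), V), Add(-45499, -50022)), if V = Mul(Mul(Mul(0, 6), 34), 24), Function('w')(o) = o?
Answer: 2101462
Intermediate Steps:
V = 0 (V = Mul(Mul(0, 34), 24) = Mul(0, 24) = 0)
Mul(Add(Function('w')(-22), V), Add(-45499, -50022)) = Mul(Add(-22, 0), Add(-45499, -50022)) = Mul(-22, -95521) = 2101462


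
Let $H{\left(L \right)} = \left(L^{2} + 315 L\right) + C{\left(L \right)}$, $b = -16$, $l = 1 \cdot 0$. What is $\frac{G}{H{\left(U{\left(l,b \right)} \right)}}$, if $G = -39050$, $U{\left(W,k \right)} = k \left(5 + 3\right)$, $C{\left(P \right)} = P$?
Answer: $\frac{19525}{12032} \approx 1.6228$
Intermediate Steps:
$l = 0$
$U{\left(W,k \right)} = 8 k$ ($U{\left(W,k \right)} = k 8 = 8 k$)
$H{\left(L \right)} = L^{2} + 316 L$ ($H{\left(L \right)} = \left(L^{2} + 315 L\right) + L = L^{2} + 316 L$)
$\frac{G}{H{\left(U{\left(l,b \right)} \right)}} = - \frac{39050}{8 \left(-16\right) \left(316 + 8 \left(-16\right)\right)} = - \frac{39050}{\left(-128\right) \left(316 - 128\right)} = - \frac{39050}{\left(-128\right) 188} = - \frac{39050}{-24064} = \left(-39050\right) \left(- \frac{1}{24064}\right) = \frac{19525}{12032}$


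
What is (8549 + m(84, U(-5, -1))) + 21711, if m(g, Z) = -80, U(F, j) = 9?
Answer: 30180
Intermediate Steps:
(8549 + m(84, U(-5, -1))) + 21711 = (8549 - 80) + 21711 = 8469 + 21711 = 30180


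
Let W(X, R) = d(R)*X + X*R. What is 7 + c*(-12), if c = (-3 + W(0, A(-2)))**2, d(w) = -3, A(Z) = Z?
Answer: -101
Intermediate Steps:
W(X, R) = -3*X + R*X (W(X, R) = -3*X + X*R = -3*X + R*X)
c = 9 (c = (-3 + 0*(-3 - 2))**2 = (-3 + 0*(-5))**2 = (-3 + 0)**2 = (-3)**2 = 9)
7 + c*(-12) = 7 + 9*(-12) = 7 - 108 = -101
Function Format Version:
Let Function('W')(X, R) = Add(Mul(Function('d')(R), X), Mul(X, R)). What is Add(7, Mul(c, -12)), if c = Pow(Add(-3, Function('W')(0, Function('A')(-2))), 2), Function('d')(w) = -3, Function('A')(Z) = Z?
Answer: -101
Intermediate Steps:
Function('W')(X, R) = Add(Mul(-3, X), Mul(R, X)) (Function('W')(X, R) = Add(Mul(-3, X), Mul(X, R)) = Add(Mul(-3, X), Mul(R, X)))
c = 9 (c = Pow(Add(-3, Mul(0, Add(-3, -2))), 2) = Pow(Add(-3, Mul(0, -5)), 2) = Pow(Add(-3, 0), 2) = Pow(-3, 2) = 9)
Add(7, Mul(c, -12)) = Add(7, Mul(9, -12)) = Add(7, -108) = -101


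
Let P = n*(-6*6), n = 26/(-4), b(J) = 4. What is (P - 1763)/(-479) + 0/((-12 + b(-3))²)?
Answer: 1529/479 ≈ 3.1921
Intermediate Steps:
n = -13/2 (n = 26*(-¼) = -13/2 ≈ -6.5000)
P = 234 (P = -(-39)*6 = -13/2*(-36) = 234)
(P - 1763)/(-479) + 0/((-12 + b(-3))²) = (234 - 1763)/(-479) + 0/((-12 + 4)²) = -1529*(-1/479) + 0/((-8)²) = 1529/479 + 0/64 = 1529/479 + 0*(1/64) = 1529/479 + 0 = 1529/479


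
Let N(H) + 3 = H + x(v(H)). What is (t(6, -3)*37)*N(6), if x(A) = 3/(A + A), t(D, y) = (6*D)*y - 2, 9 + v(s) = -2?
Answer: -11655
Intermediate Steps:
v(s) = -11 (v(s) = -9 - 2 = -11)
t(D, y) = -2 + 6*D*y (t(D, y) = 6*D*y - 2 = -2 + 6*D*y)
x(A) = 3/(2*A) (x(A) = 3/((2*A)) = 3*(1/(2*A)) = 3/(2*A))
N(H) = -69/22 + H (N(H) = -3 + (H + (3/2)/(-11)) = -3 + (H + (3/2)*(-1/11)) = -3 + (H - 3/22) = -3 + (-3/22 + H) = -69/22 + H)
(t(6, -3)*37)*N(6) = ((-2 + 6*6*(-3))*37)*(-69/22 + 6) = ((-2 - 108)*37)*(63/22) = -110*37*(63/22) = -4070*63/22 = -11655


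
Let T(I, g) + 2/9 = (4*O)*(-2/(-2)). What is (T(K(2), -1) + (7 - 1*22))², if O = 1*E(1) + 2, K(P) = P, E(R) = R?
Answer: 841/81 ≈ 10.383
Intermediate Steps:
O = 3 (O = 1*1 + 2 = 1 + 2 = 3)
T(I, g) = 106/9 (T(I, g) = -2/9 + (4*3)*(-2/(-2)) = -2/9 + 12*(-2*(-½)) = -2/9 + 12*1 = -2/9 + 12 = 106/9)
(T(K(2), -1) + (7 - 1*22))² = (106/9 + (7 - 1*22))² = (106/9 + (7 - 22))² = (106/9 - 15)² = (-29/9)² = 841/81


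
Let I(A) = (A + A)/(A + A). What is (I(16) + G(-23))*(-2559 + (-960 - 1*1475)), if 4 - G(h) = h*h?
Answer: 2616856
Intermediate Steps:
G(h) = 4 - h² (G(h) = 4 - h*h = 4 - h²)
I(A) = 1 (I(A) = (2*A)/((2*A)) = (2*A)*(1/(2*A)) = 1)
(I(16) + G(-23))*(-2559 + (-960 - 1*1475)) = (1 + (4 - 1*(-23)²))*(-2559 + (-960 - 1*1475)) = (1 + (4 - 1*529))*(-2559 + (-960 - 1475)) = (1 + (4 - 529))*(-2559 - 2435) = (1 - 525)*(-4994) = -524*(-4994) = 2616856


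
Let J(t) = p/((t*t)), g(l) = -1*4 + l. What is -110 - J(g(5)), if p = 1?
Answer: -111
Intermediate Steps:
g(l) = -4 + l
J(t) = t⁻² (J(t) = 1/(t*t) = 1/t² = t⁻²)
-110 - J(g(5)) = -110 - 1/(-4 + 5)² = -110 - 1/1² = -110 - 1*1 = -110 - 1 = -111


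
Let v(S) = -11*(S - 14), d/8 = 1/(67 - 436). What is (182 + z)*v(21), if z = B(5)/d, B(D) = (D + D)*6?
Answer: 398167/2 ≈ 1.9908e+5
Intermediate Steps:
d = -8/369 (d = 8/(67 - 436) = 8/(-369) = 8*(-1/369) = -8/369 ≈ -0.021680)
v(S) = 154 - 11*S (v(S) = -11*(-14 + S) = 154 - 11*S)
B(D) = 12*D (B(D) = (2*D)*6 = 12*D)
z = -5535/2 (z = (12*5)/(-8/369) = 60*(-369/8) = -5535/2 ≈ -2767.5)
(182 + z)*v(21) = (182 - 5535/2)*(154 - 11*21) = -5171*(154 - 231)/2 = -5171/2*(-77) = 398167/2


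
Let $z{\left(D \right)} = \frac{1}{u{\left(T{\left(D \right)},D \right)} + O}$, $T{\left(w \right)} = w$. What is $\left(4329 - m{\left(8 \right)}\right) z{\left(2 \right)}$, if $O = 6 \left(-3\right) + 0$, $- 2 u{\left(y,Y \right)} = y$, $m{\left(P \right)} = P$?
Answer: $- \frac{4321}{19} \approx -227.42$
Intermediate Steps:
$u{\left(y,Y \right)} = - \frac{y}{2}$
$O = -18$ ($O = -18 + 0 = -18$)
$z{\left(D \right)} = \frac{1}{-18 - \frac{D}{2}}$ ($z{\left(D \right)} = \frac{1}{- \frac{D}{2} - 18} = \frac{1}{-18 - \frac{D}{2}}$)
$\left(4329 - m{\left(8 \right)}\right) z{\left(2 \right)} = \left(4329 - 8\right) \left(- \frac{2}{36 + 2}\right) = \left(4329 - 8\right) \left(- \frac{2}{38}\right) = 4321 \left(\left(-2\right) \frac{1}{38}\right) = 4321 \left(- \frac{1}{19}\right) = - \frac{4321}{19}$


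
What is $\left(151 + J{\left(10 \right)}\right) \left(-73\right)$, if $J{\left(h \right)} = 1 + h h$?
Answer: $-18396$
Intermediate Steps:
$J{\left(h \right)} = 1 + h^{2}$
$\left(151 + J{\left(10 \right)}\right) \left(-73\right) = \left(151 + \left(1 + 10^{2}\right)\right) \left(-73\right) = \left(151 + \left(1 + 100\right)\right) \left(-73\right) = \left(151 + 101\right) \left(-73\right) = 252 \left(-73\right) = -18396$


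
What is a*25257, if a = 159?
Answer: 4015863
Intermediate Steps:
a*25257 = 159*25257 = 4015863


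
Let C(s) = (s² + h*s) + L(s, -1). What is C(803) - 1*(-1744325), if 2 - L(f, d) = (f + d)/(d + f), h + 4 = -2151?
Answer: 658670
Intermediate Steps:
h = -2155 (h = -4 - 2151 = -2155)
L(f, d) = 1 (L(f, d) = 2 - (f + d)/(d + f) = 2 - (d + f)/(d + f) = 2 - 1*1 = 2 - 1 = 1)
C(s) = 1 + s² - 2155*s (C(s) = (s² - 2155*s) + 1 = 1 + s² - 2155*s)
C(803) - 1*(-1744325) = (1 + 803² - 2155*803) - 1*(-1744325) = (1 + 644809 - 1730465) + 1744325 = -1085655 + 1744325 = 658670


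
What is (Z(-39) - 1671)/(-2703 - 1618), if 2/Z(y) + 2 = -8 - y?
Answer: 48457/125309 ≈ 0.38670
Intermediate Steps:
Z(y) = 2/(-10 - y) (Z(y) = 2/(-2 + (-8 - y)) = 2/(-10 - y))
(Z(-39) - 1671)/(-2703 - 1618) = (-2/(10 - 39) - 1671)/(-2703 - 1618) = (-2/(-29) - 1671)/(-4321) = (-2*(-1/29) - 1671)*(-1/4321) = (2/29 - 1671)*(-1/4321) = -48457/29*(-1/4321) = 48457/125309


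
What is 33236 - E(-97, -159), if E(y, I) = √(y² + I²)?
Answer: 33236 - √34690 ≈ 33050.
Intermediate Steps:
E(y, I) = √(I² + y²)
33236 - E(-97, -159) = 33236 - √((-159)² + (-97)²) = 33236 - √(25281 + 9409) = 33236 - √34690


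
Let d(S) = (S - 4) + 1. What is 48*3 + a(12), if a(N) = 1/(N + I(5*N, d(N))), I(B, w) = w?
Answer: 3025/21 ≈ 144.05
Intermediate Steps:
d(S) = -3 + S (d(S) = (-4 + S) + 1 = -3 + S)
a(N) = 1/(-3 + 2*N) (a(N) = 1/(N + (-3 + N)) = 1/(-3 + 2*N))
48*3 + a(12) = 48*3 + 1/(-3 + 2*12) = 144 + 1/(-3 + 24) = 144 + 1/21 = 3025/21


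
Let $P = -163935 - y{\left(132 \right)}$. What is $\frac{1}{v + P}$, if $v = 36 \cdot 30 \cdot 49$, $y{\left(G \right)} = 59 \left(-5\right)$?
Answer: $- \frac{1}{110720} \approx -9.0318 \cdot 10^{-6}$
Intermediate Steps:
$y{\left(G \right)} = -295$
$P = -163640$ ($P = -163935 - -295 = -163935 + 295 = -163640$)
$v = 52920$ ($v = 1080 \cdot 49 = 52920$)
$\frac{1}{v + P} = \frac{1}{52920 - 163640} = \frac{1}{-110720} = - \frac{1}{110720}$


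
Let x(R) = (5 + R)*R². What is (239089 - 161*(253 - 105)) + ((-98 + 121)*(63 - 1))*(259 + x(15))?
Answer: 7001595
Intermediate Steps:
x(R) = R²*(5 + R)
(239089 - 161*(253 - 105)) + ((-98 + 121)*(63 - 1))*(259 + x(15)) = (239089 - 161*(253 - 105)) + ((-98 + 121)*(63 - 1))*(259 + 15²*(5 + 15)) = (239089 - 161*148) + (23*62)*(259 + 225*20) = (239089 - 23828) + 1426*(259 + 4500) = 215261 + 1426*4759 = 215261 + 6786334 = 7001595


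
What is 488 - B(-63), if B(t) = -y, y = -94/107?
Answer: 52122/107 ≈ 487.12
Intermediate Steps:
y = -94/107 (y = -94*1/107 = -94/107 ≈ -0.87850)
B(t) = 94/107 (B(t) = -1*(-94/107) = 94/107)
488 - B(-63) = 488 - 1*94/107 = 488 - 94/107 = 52122/107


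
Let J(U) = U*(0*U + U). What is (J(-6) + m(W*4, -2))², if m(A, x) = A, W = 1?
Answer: 1600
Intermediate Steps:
J(U) = U² (J(U) = U*(0 + U) = U*U = U²)
(J(-6) + m(W*4, -2))² = ((-6)² + 1*4)² = (36 + 4)² = 40² = 1600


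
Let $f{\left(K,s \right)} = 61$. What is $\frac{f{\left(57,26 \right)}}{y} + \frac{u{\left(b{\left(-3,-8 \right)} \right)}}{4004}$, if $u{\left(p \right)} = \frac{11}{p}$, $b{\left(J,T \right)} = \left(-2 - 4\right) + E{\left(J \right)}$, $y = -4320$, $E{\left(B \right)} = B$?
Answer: $- \frac{5671}{393120} \approx -0.014426$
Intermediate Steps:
$b{\left(J,T \right)} = -6 + J$ ($b{\left(J,T \right)} = \left(-2 - 4\right) + J = -6 + J$)
$\frac{f{\left(57,26 \right)}}{y} + \frac{u{\left(b{\left(-3,-8 \right)} \right)}}{4004} = \frac{61}{-4320} + \frac{11 \frac{1}{-6 - 3}}{4004} = 61 \left(- \frac{1}{4320}\right) + \frac{11}{-9} \cdot \frac{1}{4004} = - \frac{61}{4320} + 11 \left(- \frac{1}{9}\right) \frac{1}{4004} = - \frac{61}{4320} - \frac{1}{3276} = - \frac{5671}{393120}$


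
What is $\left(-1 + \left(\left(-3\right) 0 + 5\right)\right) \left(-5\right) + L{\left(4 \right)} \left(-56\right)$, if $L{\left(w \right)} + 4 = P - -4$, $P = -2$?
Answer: $92$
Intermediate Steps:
$L{\left(w \right)} = -2$ ($L{\left(w \right)} = -4 - -2 = -4 + \left(-2 + 4\right) = -4 + 2 = -2$)
$\left(-1 + \left(\left(-3\right) 0 + 5\right)\right) \left(-5\right) + L{\left(4 \right)} \left(-56\right) = \left(-1 + \left(\left(-3\right) 0 + 5\right)\right) \left(-5\right) - -112 = \left(-1 + \left(0 + 5\right)\right) \left(-5\right) + 112 = \left(-1 + 5\right) \left(-5\right) + 112 = 4 \left(-5\right) + 112 = -20 + 112 = 92$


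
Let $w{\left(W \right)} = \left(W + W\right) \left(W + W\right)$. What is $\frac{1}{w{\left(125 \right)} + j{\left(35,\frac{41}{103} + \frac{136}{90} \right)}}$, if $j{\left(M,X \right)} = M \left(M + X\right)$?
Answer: $\frac{927}{59135018} \approx 1.5676 \cdot 10^{-5}$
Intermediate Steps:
$w{\left(W \right)} = 4 W^{2}$ ($w{\left(W \right)} = 2 W 2 W = 4 W^{2}$)
$\frac{1}{w{\left(125 \right)} + j{\left(35,\frac{41}{103} + \frac{136}{90} \right)}} = \frac{1}{4 \cdot 125^{2} + 35 \left(35 + \left(\frac{41}{103} + \frac{136}{90}\right)\right)} = \frac{1}{4 \cdot 15625 + 35 \left(35 + \left(41 \cdot \frac{1}{103} + 136 \cdot \frac{1}{90}\right)\right)} = \frac{1}{62500 + 35 \left(35 + \left(\frac{41}{103} + \frac{68}{45}\right)\right)} = \frac{1}{62500 + 35 \left(35 + \frac{8849}{4635}\right)} = \frac{1}{62500 + 35 \cdot \frac{171074}{4635}} = \frac{1}{62500 + \frac{1197518}{927}} = \frac{1}{\frac{59135018}{927}} = \frac{927}{59135018}$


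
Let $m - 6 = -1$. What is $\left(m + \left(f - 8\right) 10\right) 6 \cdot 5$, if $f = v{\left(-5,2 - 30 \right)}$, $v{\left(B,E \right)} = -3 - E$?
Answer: $5250$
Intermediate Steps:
$m = 5$ ($m = 6 - 1 = 5$)
$f = 25$ ($f = -3 - \left(2 - 30\right) = -3 - -28 = -3 + 28 = 25$)
$\left(m + \left(f - 8\right) 10\right) 6 \cdot 5 = \left(5 + \left(25 - 8\right) 10\right) 6 \cdot 5 = \left(5 + 17 \cdot 10\right) 30 = \left(5 + 170\right) 30 = 175 \cdot 30 = 5250$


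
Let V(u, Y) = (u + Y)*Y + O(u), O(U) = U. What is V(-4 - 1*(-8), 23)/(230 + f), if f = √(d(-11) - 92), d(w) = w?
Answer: 143750/53003 - 625*I*√103/53003 ≈ 2.7121 - 0.11967*I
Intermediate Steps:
f = I*√103 (f = √(-11 - 92) = √(-103) = I*√103 ≈ 10.149*I)
V(u, Y) = u + Y*(Y + u) (V(u, Y) = (u + Y)*Y + u = (Y + u)*Y + u = Y*(Y + u) + u = u + Y*(Y + u))
V(-4 - 1*(-8), 23)/(230 + f) = ((-4 - 1*(-8)) + 23² + 23*(-4 - 1*(-8)))/(230 + I*√103) = ((-4 + 8) + 529 + 23*(-4 + 8))/(230 + I*√103) = (4 + 529 + 23*4)/(230 + I*√103) = (4 + 529 + 92)/(230 + I*√103) = 625/(230 + I*√103)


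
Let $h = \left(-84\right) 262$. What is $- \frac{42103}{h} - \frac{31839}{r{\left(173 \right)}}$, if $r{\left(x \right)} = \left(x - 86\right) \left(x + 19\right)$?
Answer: $\frac{11925}{1701952} \approx 0.0070067$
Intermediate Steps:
$h = -22008$
$r{\left(x \right)} = \left(-86 + x\right) \left(19 + x\right)$
$- \frac{42103}{h} - \frac{31839}{r{\left(173 \right)}} = - \frac{42103}{-22008} - \frac{31839}{-1634 + 173^{2} - 11591} = \left(-42103\right) \left(- \frac{1}{22008}\right) - \frac{31839}{-1634 + 29929 - 11591} = \frac{42103}{22008} - \frac{31839}{16704} = \frac{42103}{22008} - \frac{10613}{5568} = \frac{11925}{1701952}$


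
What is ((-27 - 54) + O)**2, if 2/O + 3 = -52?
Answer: 19864849/3025 ≈ 6566.9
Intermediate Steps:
O = -2/55 (O = 2/(-3 - 52) = 2/(-55) = 2*(-1/55) = -2/55 ≈ -0.036364)
((-27 - 54) + O)**2 = ((-27 - 54) - 2/55)**2 = (-81 - 2/55)**2 = (-4457/55)**2 = 19864849/3025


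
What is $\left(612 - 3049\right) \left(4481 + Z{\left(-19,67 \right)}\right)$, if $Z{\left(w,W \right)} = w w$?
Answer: $-11799954$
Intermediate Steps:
$Z{\left(w,W \right)} = w^{2}$
$\left(612 - 3049\right) \left(4481 + Z{\left(-19,67 \right)}\right) = \left(612 - 3049\right) \left(4481 + \left(-19\right)^{2}\right) = - 2437 \left(4481 + 361\right) = \left(-2437\right) 4842 = -11799954$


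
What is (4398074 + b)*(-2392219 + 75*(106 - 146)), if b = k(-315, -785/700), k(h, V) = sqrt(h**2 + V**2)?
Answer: -10534350408206 - 2395219*sqrt(1944834649)/140 ≈ -1.0535e+13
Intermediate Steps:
k(h, V) = sqrt(V**2 + h**2)
b = sqrt(1944834649)/140 (b = sqrt((-785/700)**2 + (-315)**2) = sqrt((-785*1/700)**2 + 99225) = sqrt((-157/140)**2 + 99225) = sqrt(24649/19600 + 99225) = sqrt(1944834649/19600) = sqrt(1944834649)/140 ≈ 315.00)
(4398074 + b)*(-2392219 + 75*(106 - 146)) = (4398074 + sqrt(1944834649)/140)*(-2392219 + 75*(106 - 146)) = (4398074 + sqrt(1944834649)/140)*(-2392219 + 75*(-40)) = (4398074 + sqrt(1944834649)/140)*(-2392219 - 3000) = (4398074 + sqrt(1944834649)/140)*(-2395219) = -10534350408206 - 2395219*sqrt(1944834649)/140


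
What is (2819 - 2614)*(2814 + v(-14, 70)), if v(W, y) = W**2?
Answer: 617050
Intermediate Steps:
(2819 - 2614)*(2814 + v(-14, 70)) = (2819 - 2614)*(2814 + (-14)**2) = 205*(2814 + 196) = 205*3010 = 617050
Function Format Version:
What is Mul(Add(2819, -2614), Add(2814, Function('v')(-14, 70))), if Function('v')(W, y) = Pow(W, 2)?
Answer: 617050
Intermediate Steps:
Mul(Add(2819, -2614), Add(2814, Function('v')(-14, 70))) = Mul(Add(2819, -2614), Add(2814, Pow(-14, 2))) = Mul(205, Add(2814, 196)) = Mul(205, 3010) = 617050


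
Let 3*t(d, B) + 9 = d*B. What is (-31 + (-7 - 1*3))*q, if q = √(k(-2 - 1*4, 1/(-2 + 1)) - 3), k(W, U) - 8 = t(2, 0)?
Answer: -41*√2 ≈ -57.983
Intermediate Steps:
t(d, B) = -3 + B*d/3 (t(d, B) = -3 + (d*B)/3 = -3 + (B*d)/3 = -3 + B*d/3)
k(W, U) = 5 (k(W, U) = 8 + (-3 + (⅓)*0*2) = 8 + (-3 + 0) = 8 - 3 = 5)
q = √2 (q = √(5 - 3) = √2 ≈ 1.4142)
(-31 + (-7 - 1*3))*q = (-31 + (-7 - 1*3))*√2 = (-31 + (-7 - 3))*√2 = (-31 - 10)*√2 = -41*√2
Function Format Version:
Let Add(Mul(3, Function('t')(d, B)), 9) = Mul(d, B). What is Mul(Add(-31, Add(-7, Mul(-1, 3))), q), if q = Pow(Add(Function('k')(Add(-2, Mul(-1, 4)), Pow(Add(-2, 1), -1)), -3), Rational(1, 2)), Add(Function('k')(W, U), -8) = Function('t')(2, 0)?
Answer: Mul(-41, Pow(2, Rational(1, 2))) ≈ -57.983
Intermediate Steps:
Function('t')(d, B) = Add(-3, Mul(Rational(1, 3), B, d)) (Function('t')(d, B) = Add(-3, Mul(Rational(1, 3), Mul(d, B))) = Add(-3, Mul(Rational(1, 3), Mul(B, d))) = Add(-3, Mul(Rational(1, 3), B, d)))
Function('k')(W, U) = 5 (Function('k')(W, U) = Add(8, Add(-3, Mul(Rational(1, 3), 0, 2))) = Add(8, Add(-3, 0)) = Add(8, -3) = 5)
q = Pow(2, Rational(1, 2)) (q = Pow(Add(5, -3), Rational(1, 2)) = Pow(2, Rational(1, 2)) ≈ 1.4142)
Mul(Add(-31, Add(-7, Mul(-1, 3))), q) = Mul(Add(-31, Add(-7, Mul(-1, 3))), Pow(2, Rational(1, 2))) = Mul(Add(-31, Add(-7, -3)), Pow(2, Rational(1, 2))) = Mul(Add(-31, -10), Pow(2, Rational(1, 2))) = Mul(-41, Pow(2, Rational(1, 2)))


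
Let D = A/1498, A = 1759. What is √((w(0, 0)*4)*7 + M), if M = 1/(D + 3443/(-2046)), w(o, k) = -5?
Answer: I*√7126315469/7085 ≈ 11.915*I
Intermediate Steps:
D = 1759/1498 ≈ 1.1742
M = -69657/35425 (M = 1/(1759/1498 + 3443/(-2046)) = 1/(1759/1498 + 3443*(-1/2046)) = 1/(1759/1498 - 313/186) = 1/(-35425/69657) = -69657/35425 ≈ -1.9663)
√((w(0, 0)*4)*7 + M) = √(-5*4*7 - 69657/35425) = √(-20*7 - 69657/35425) = √(-140 - 69657/35425) = √(-5029157/35425) = I*√7126315469/7085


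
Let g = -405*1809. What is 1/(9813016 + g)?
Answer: 1/9080371 ≈ 1.1013e-7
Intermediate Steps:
g = -732645
1/(9813016 + g) = 1/(9813016 - 732645) = 1/9080371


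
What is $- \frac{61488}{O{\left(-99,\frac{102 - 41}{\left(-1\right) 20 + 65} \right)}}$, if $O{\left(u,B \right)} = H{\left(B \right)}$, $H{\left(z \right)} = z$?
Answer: $-45360$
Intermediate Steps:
$O{\left(u,B \right)} = B$
$- \frac{61488}{O{\left(-99,\frac{102 - 41}{\left(-1\right) 20 + 65} \right)}} = - \frac{61488}{\left(102 - 41\right) \frac{1}{\left(-1\right) 20 + 65}} = - \frac{61488}{61 \frac{1}{-20 + 65}} = - \frac{61488}{61 \cdot \frac{1}{45}} = - \frac{61488}{\frac{61}{45}} = \left(-61488\right) \frac{45}{61} = -45360$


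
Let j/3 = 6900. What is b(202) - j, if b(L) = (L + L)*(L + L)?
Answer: 142516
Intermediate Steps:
b(L) = 4*L² (b(L) = (2*L)*(2*L) = 4*L²)
j = 20700 (j = 3*6900 = 20700)
b(202) - j = 4*202² - 1*20700 = 4*40804 - 20700 = 163216 - 20700 = 142516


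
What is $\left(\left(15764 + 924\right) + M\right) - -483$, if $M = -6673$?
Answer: $10498$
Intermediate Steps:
$\left(\left(15764 + 924\right) + M\right) - -483 = \left(\left(15764 + 924\right) - 6673\right) - -483 = \left(16688 - 6673\right) + 483 = 10015 + 483 = 10498$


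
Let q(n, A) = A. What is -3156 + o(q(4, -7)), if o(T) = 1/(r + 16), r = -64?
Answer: -151489/48 ≈ -3156.0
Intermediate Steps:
o(T) = -1/48 (o(T) = 1/(-64 + 16) = 1/(-48) = -1/48)
-3156 + o(q(4, -7)) = -3156 - 1/48 = -151489/48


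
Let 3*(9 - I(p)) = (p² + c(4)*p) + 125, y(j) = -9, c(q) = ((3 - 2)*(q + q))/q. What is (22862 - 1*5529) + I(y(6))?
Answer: 51838/3 ≈ 17279.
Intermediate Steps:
c(q) = 2 (c(q) = (1*(2*q))/q = (2*q)/q = 2)
I(p) = -98/3 - 2*p/3 - p²/3 (I(p) = 9 - ((p² + 2*p) + 125)/3 = 9 - (125 + p² + 2*p)/3 = 9 + (-125/3 - 2*p/3 - p²/3) = -98/3 - 2*p/3 - p²/3)
(22862 - 1*5529) + I(y(6)) = (22862 - 1*5529) + (-98/3 - ⅔*(-9) - ⅓*(-9)²) = (22862 - 5529) + (-98/3 + 6 - ⅓*81) = 17333 + (-98/3 + 6 - 27) = 17333 - 161/3 = 51838/3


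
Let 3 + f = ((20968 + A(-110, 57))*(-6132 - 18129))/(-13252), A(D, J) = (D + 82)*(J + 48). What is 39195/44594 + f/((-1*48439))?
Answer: 1414293463893/7156374081758 ≈ 0.19763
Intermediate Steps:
A(D, J) = (48 + J)*(82 + D) (A(D, J) = (82 + D)*(48 + J) = (48 + J)*(82 + D))
f = 109334388/3313 (f = -3 + ((20968 + (3936 + 48*(-110) + 82*57 - 110*57))*(-6132 - 18129))/(-13252) = -3 + ((20968 + (3936 - 5280 + 4674 - 6270))*(-24261))*(-1/13252) = -3 + ((20968 - 2940)*(-24261))*(-1/13252) = -3 + (18028*(-24261))*(-1/13252) = -3 - 437377308*(-1/13252) = -3 + 109344327/3313 = 109334388/3313 ≈ 33002.)
39195/44594 + f/((-1*48439)) = 39195/44594 + 109334388/(3313*((-1*48439))) = 39195*(1/44594) + (109334388/3313)/(-48439) = 39195/44594 + (109334388/3313)*(-1/48439) = 39195/44594 - 109334388/160478407 = 1414293463893/7156374081758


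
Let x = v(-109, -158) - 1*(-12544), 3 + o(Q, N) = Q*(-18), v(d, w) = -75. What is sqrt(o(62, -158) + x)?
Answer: 5*sqrt(454) ≈ 106.54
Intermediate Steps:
o(Q, N) = -3 - 18*Q (o(Q, N) = -3 + Q*(-18) = -3 - 18*Q)
x = 12469 (x = -75 - 1*(-12544) = -75 + 12544 = 12469)
sqrt(o(62, -158) + x) = sqrt((-3 - 18*62) + 12469) = sqrt((-3 - 1116) + 12469) = sqrt(-1119 + 12469) = sqrt(11350) = 5*sqrt(454)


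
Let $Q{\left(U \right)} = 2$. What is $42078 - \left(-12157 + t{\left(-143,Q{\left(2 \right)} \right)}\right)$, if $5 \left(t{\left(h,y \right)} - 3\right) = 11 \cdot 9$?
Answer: $\frac{271061}{5} \approx 54212.0$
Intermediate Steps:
$t{\left(h,y \right)} = \frac{114}{5}$ ($t{\left(h,y \right)} = 3 + \frac{11 \cdot 9}{5} = 3 + \frac{1}{5} \cdot 99 = 3 + \frac{99}{5} = \frac{114}{5}$)
$42078 - \left(-12157 + t{\left(-143,Q{\left(2 \right)} \right)}\right) = 42078 - \left(-12157 + \frac{114}{5}\right) = 42078 - - \frac{60671}{5} = 42078 + \frac{60671}{5} = \frac{271061}{5}$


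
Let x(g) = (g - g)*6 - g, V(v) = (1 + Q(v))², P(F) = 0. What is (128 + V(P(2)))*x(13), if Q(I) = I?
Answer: -1677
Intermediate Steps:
V(v) = (1 + v)²
x(g) = -g (x(g) = 0*6 - g = 0 - g = -g)
(128 + V(P(2)))*x(13) = (128 + (1 + 0)²)*(-1*13) = (128 + 1²)*(-13) = (128 + 1)*(-13) = 129*(-13) = -1677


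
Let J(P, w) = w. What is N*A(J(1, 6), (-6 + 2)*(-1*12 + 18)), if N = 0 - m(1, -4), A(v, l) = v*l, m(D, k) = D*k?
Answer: -576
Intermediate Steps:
A(v, l) = l*v
N = 4 (N = 0 - (-4) = 0 - 1*(-4) = 0 + 4 = 4)
N*A(J(1, 6), (-6 + 2)*(-1*12 + 18)) = 4*(((-6 + 2)*(-1*12 + 18))*6) = 4*(-4*(-12 + 18)*6) = 4*(-4*6*6) = 4*(-24*6) = 4*(-144) = -576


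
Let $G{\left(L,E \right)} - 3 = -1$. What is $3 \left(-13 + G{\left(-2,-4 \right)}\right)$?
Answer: $-33$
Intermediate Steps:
$G{\left(L,E \right)} = 2$ ($G{\left(L,E \right)} = 3 - 1 = 2$)
$3 \left(-13 + G{\left(-2,-4 \right)}\right) = 3 \left(-13 + 2\right) = 3 \left(-11\right) = -33$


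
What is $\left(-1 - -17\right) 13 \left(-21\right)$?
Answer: $-4368$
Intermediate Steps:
$\left(-1 - -17\right) 13 \left(-21\right) = \left(-1 + 17\right) 13 \left(-21\right) = 16 \cdot 13 \left(-21\right) = 208 \left(-21\right) = -4368$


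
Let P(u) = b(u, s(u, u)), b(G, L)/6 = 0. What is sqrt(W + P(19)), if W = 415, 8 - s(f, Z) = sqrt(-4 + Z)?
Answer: sqrt(415) ≈ 20.372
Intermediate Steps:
s(f, Z) = 8 - sqrt(-4 + Z)
b(G, L) = 0 (b(G, L) = 6*0 = 0)
P(u) = 0
sqrt(W + P(19)) = sqrt(415 + 0) = sqrt(415)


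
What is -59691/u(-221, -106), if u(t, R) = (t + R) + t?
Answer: 59691/548 ≈ 108.93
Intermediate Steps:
u(t, R) = R + 2*t (u(t, R) = (R + t) + t = R + 2*t)
-59691/u(-221, -106) = -59691/(-106 + 2*(-221)) = -59691/(-106 - 442) = -59691/(-548) = -59691*(-1/548) = 59691/548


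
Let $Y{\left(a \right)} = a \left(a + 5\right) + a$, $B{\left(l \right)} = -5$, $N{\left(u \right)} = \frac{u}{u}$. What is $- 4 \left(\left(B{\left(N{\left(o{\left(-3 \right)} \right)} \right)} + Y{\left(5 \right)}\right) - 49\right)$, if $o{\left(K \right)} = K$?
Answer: $-4$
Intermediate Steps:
$N{\left(u \right)} = 1$
$Y{\left(a \right)} = a + a \left(5 + a\right)$ ($Y{\left(a \right)} = a \left(5 + a\right) + a = a + a \left(5 + a\right)$)
$- 4 \left(\left(B{\left(N{\left(o{\left(-3 \right)} \right)} \right)} + Y{\left(5 \right)}\right) - 49\right) = - 4 \left(\left(-5 + 5 \left(6 + 5\right)\right) - 49\right) = - 4 \left(\left(-5 + 5 \cdot 11\right) - 49\right) = - 4 \left(\left(-5 + 55\right) - 49\right) = - 4 \left(50 - 49\right) = \left(-4\right) 1 = -4$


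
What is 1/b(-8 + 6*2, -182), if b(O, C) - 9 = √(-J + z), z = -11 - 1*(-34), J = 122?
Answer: 1/20 - I*√11/60 ≈ 0.05 - 0.055277*I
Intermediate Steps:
z = 23 (z = -11 + 34 = 23)
b(O, C) = 9 + 3*I*√11 (b(O, C) = 9 + √(-1*122 + 23) = 9 + √(-122 + 23) = 9 + √(-99) = 9 + 3*I*√11)
1/b(-8 + 6*2, -182) = 1/(9 + 3*I*√11)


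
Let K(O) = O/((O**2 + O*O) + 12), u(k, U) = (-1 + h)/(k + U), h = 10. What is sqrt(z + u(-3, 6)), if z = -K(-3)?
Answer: sqrt(310)/10 ≈ 1.7607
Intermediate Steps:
u(k, U) = 9/(U + k) (u(k, U) = (-1 + 10)/(k + U) = 9/(U + k))
K(O) = O/(12 + 2*O**2) (K(O) = O/((O**2 + O**2) + 12) = O/(2*O**2 + 12) = O/(12 + 2*O**2))
z = 1/10 (z = -(-3)/(2*(6 + (-3)**2)) = -(-3)/(2*(6 + 9)) = -(-3)/(2*15) = -1*(-1/10) = 1/10 ≈ 0.10000)
sqrt(z + u(-3, 6)) = sqrt(1/10 + 9/(6 - 3)) = sqrt(1/10 + 9/3) = sqrt(1/10 + 9*(1/3)) = sqrt(1/10 + 3) = sqrt(31/10) = sqrt(310)/10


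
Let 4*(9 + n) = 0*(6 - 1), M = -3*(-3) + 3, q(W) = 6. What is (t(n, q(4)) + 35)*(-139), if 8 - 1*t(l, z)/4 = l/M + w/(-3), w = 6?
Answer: -10842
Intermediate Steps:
M = 12 (M = 9 + 3 = 12)
n = -9 (n = -9 + (0*(6 - 1))/4 = -9 + (0*5)/4 = -9 + (¼)*0 = -9 + 0 = -9)
t(l, z) = 40 - l/3 (t(l, z) = 32 - 4*(l/12 + 6/(-3)) = 32 - 4*(l*(1/12) + 6*(-⅓)) = 32 - 4*(l/12 - 2) = 32 - 4*(-2 + l/12) = 32 + (8 - l/3) = 40 - l/3)
(t(n, q(4)) + 35)*(-139) = ((40 - ⅓*(-9)) + 35)*(-139) = ((40 + 3) + 35)*(-139) = (43 + 35)*(-139) = 78*(-139) = -10842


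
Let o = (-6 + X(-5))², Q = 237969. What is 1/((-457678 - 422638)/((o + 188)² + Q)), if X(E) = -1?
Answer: -147069/440158 ≈ -0.33413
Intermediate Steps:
o = 49 (o = (-6 - 1)² = (-7)² = 49)
1/((-457678 - 422638)/((o + 188)² + Q)) = 1/((-457678 - 422638)/((49 + 188)² + 237969)) = 1/(-880316/(237² + 237969)) = 1/(-880316/(56169 + 237969)) = 1/(-880316/294138) = 1/(-880316*1/294138) = 1/(-440158/147069) = -147069/440158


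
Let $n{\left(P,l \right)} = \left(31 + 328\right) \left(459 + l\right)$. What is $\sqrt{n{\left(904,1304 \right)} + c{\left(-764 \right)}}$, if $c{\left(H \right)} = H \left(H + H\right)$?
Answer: $7 \sqrt{36741} \approx 1341.8$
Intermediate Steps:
$n{\left(P,l \right)} = 164781 + 359 l$ ($n{\left(P,l \right)} = 359 \left(459 + l\right) = 164781 + 359 l$)
$c{\left(H \right)} = 2 H^{2}$ ($c{\left(H \right)} = H 2 H = 2 H^{2}$)
$\sqrt{n{\left(904,1304 \right)} + c{\left(-764 \right)}} = \sqrt{\left(164781 + 359 \cdot 1304\right) + 2 \left(-764\right)^{2}} = \sqrt{\left(164781 + 468136\right) + 2 \cdot 583696} = \sqrt{632917 + 1167392} = \sqrt{1800309} = 7 \sqrt{36741}$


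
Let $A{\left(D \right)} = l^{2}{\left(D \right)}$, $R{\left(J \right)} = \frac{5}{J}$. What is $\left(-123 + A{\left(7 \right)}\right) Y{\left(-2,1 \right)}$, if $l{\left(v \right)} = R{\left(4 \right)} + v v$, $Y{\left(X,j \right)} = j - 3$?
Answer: $- \frac{38433}{8} \approx -4804.1$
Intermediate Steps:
$Y{\left(X,j \right)} = -3 + j$ ($Y{\left(X,j \right)} = j - 3 = -3 + j$)
$l{\left(v \right)} = \frac{5}{4} + v^{2}$ ($l{\left(v \right)} = \frac{5}{4} + v v = 5 \cdot \frac{1}{4} + v^{2} = \frac{5}{4} + v^{2}$)
$A{\left(D \right)} = \left(\frac{5}{4} + D^{2}\right)^{2}$
$\left(-123 + A{\left(7 \right)}\right) Y{\left(-2,1 \right)} = \left(-123 + \frac{\left(5 + 4 \cdot 7^{2}\right)^{2}}{16}\right) \left(-3 + 1\right) = \left(-123 + \frac{\left(5 + 4 \cdot 49\right)^{2}}{16}\right) \left(-2\right) = \left(-123 + \frac{\left(5 + 196\right)^{2}}{16}\right) \left(-2\right) = \left(-123 + \frac{201^{2}}{16}\right) \left(-2\right) = \left(-123 + \frac{1}{16} \cdot 40401\right) \left(-2\right) = \left(-123 + \frac{40401}{16}\right) \left(-2\right) = \frac{38433}{16} \left(-2\right) = - \frac{38433}{8}$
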